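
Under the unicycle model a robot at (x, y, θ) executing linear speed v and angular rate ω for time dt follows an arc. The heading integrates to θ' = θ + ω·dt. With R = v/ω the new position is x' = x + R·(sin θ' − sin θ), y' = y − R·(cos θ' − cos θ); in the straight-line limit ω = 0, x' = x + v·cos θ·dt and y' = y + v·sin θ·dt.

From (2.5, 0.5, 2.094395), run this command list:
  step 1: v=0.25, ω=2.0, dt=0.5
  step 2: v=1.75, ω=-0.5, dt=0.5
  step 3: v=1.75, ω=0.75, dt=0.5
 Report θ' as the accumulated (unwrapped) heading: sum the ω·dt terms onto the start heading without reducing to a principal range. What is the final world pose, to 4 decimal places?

(0.6732, 0.8071, 3.2194)

step 1: θ'=3.0944 (R=0.1250) → pose (2.3976, 0.5624, 3.0944)
step 2: θ'=2.8444 (R=-3.5000) → pose (1.5378, 0.7119, 2.8444)
step 3: θ'=3.2194 (R=2.3333) → pose (0.6732, 0.8071, 3.2194)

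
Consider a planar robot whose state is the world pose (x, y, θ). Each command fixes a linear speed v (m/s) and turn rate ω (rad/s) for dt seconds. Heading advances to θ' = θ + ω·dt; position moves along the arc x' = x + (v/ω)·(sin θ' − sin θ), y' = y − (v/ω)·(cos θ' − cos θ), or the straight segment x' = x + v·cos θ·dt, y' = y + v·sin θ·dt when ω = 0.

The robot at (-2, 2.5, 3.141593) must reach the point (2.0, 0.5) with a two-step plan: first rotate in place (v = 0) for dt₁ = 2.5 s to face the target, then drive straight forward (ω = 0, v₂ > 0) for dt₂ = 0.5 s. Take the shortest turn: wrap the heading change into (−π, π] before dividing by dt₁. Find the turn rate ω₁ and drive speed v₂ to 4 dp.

heading to target = atan2(0.5−2.5, 2−-2) = -0.4636
Δθ = wrap(-0.4636 − 3.1416) = 2.6779; ω₁ = Δθ/dt₁ = 1.0712
distance = √((2−-2)² + (0.5−2.5)²) = 4.4721; v₂ = distance/dt₂ = 8.9443

ω₁ = 1.0712, v₂ = 8.9443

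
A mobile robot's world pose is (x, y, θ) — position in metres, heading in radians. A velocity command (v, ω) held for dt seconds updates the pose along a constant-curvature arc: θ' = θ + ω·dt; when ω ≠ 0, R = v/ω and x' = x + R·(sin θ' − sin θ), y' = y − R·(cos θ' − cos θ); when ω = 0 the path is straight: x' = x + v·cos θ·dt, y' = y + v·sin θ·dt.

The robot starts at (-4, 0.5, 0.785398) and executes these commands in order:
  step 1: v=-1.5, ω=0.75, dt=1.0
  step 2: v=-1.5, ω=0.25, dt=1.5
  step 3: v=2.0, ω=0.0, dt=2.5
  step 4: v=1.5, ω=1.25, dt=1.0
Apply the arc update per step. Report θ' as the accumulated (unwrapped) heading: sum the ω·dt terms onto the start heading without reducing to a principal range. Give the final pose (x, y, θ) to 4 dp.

step 1: θ'=1.5354 (R=-2.0000) → pose (-4.5845, -0.8434, 1.5354)
step 2: θ'=1.9104 (R=-6.0000) → pose (-4.2456, -3.0544, 1.9104)
step 3: θ'=1.9104 (straight) → pose (-5.9112, 1.6600, 1.9104)
step 4: θ'=3.1604 (R=1.2000) → pose (-7.0652, 2.4600, 3.1604)

(-7.0652, 2.4600, 3.1604)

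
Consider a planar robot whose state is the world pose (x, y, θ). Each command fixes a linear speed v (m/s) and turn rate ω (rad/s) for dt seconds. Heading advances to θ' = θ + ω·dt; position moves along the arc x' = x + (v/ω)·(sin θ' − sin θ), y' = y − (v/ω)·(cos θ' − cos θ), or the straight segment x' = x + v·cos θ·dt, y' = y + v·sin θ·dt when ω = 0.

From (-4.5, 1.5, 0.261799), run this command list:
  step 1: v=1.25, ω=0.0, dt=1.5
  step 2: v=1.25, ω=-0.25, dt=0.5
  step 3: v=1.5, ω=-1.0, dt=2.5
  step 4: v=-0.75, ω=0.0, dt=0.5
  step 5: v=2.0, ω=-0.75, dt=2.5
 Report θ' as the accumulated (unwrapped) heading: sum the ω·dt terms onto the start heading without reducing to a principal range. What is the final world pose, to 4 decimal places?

step 1: θ'=0.2618 (straight) → pose (-2.6889, 1.9853, 0.2618)
step 2: θ'=0.1368 (R=-5.0000) → pose (-2.0767, 2.1089, 0.1368)
step 3: θ'=-2.3632 (R=-1.5000) → pose (-0.8189, -0.4451, -2.3632)
step 4: θ'=-2.3632 (straight) → pose (-0.5519, -0.1818, -2.3632)
step 5: θ'=-4.2382 (R=-2.6667) → pose (-4.7967, 0.4993, -4.2382)

(-4.7967, 0.4993, -4.2382)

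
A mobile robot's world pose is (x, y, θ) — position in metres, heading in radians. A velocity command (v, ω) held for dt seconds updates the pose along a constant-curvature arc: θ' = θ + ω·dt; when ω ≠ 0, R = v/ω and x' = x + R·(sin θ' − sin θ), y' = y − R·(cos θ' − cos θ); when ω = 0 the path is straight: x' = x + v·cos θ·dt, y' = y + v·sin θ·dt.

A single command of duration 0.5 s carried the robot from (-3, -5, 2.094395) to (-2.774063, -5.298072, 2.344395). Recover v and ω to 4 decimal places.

Δθ = 2.344395 − 2.094395 = 0.250000
ω = Δθ/dt = 0.250000/0.5 = 0.5000
R = −Δy/(cos θ' − cos θ) = -1.5000
v = R·ω = -1.5000·0.5000 = -0.7500

v = -0.7500, ω = 0.5000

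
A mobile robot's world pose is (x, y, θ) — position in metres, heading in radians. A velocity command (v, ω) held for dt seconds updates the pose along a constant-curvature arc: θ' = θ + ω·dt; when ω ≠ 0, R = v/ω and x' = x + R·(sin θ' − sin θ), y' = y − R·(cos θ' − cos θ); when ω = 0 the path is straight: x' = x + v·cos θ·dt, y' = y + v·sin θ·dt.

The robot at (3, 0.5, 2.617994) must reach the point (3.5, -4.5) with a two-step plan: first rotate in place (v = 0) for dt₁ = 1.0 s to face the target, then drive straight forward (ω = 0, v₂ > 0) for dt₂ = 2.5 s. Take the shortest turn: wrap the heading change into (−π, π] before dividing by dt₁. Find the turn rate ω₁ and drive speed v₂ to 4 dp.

ω₁ = 2.1941, v₂ = 2.0100

heading to target = atan2(-4.5−0.5, 3.5−3) = -1.4711
Δθ = wrap(-1.4711 − 2.6180) = 2.1941; ω₁ = Δθ/dt₁ = 2.1941
distance = √((3.5−3)² + (-4.5−0.5)²) = 5.0249; v₂ = distance/dt₂ = 2.0100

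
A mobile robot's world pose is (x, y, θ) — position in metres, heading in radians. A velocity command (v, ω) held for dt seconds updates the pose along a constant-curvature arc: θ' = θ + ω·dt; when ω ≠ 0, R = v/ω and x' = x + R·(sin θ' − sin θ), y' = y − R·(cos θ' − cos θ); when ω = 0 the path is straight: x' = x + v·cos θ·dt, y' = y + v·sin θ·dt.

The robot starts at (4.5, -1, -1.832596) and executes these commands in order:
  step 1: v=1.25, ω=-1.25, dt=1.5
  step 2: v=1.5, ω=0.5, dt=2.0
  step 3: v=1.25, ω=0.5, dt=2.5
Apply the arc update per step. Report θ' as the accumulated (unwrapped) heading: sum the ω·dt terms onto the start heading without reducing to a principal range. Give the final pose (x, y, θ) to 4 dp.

(-1.3052, -3.9461, -1.4576)

step 1: θ'=-3.7076 (R=-1.0000) → pose (2.9978, -1.5852, -3.7076)
step 2: θ'=-2.7076 (R=3.0000) → pose (0.1275, -1.3955, -2.7076)
step 3: θ'=-1.4576 (R=2.5000) → pose (-1.3052, -3.9461, -1.4576)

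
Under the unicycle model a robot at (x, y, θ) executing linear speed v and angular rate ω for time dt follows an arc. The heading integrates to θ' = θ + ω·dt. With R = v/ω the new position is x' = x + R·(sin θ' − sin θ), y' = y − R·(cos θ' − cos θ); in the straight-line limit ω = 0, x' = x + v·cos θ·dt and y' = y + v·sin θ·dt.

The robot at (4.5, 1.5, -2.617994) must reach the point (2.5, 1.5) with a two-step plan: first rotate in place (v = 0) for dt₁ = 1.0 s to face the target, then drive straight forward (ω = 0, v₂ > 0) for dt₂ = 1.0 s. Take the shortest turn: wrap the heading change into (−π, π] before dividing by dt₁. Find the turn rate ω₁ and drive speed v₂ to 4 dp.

ω₁ = -0.5236, v₂ = 2.0000

heading to target = atan2(1.5−1.5, 2.5−4.5) = 3.1416
Δθ = wrap(3.1416 − -2.6180) = -0.5236; ω₁ = Δθ/dt₁ = -0.5236
distance = √((2.5−4.5)² + (1.5−1.5)²) = 2.0000; v₂ = distance/dt₂ = 2.0000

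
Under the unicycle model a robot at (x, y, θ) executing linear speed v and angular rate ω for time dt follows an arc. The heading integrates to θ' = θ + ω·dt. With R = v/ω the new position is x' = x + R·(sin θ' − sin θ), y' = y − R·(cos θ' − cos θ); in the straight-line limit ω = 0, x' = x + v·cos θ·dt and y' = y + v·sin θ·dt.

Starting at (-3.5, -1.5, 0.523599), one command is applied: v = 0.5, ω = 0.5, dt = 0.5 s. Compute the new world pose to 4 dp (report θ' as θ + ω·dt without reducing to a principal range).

θ' = 0.5236 + 0.5·0.5 = 0.7736
R = v/ω = 0.5/0.5 = 1.0000
x' = -3.5 + 1.0000·(sin 0.7736 − sin 0.5236) = -3.3013
y' = -1.5 − 1.0000·(cos 0.7736 − cos 0.5236) = -1.3494

(-3.3013, -1.3494, 0.7736)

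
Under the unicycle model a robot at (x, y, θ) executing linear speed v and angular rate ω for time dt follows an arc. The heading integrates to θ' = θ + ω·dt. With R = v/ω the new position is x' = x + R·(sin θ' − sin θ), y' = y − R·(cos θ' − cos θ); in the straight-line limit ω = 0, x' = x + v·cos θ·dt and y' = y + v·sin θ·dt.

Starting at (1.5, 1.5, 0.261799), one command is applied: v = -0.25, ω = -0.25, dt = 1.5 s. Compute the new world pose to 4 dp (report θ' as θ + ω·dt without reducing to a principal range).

θ' = 0.2618 + -0.25·1.5 = -0.1132
R = v/ω = -0.25/-0.25 = 1.0000
x' = 1.5 + 1.0000·(sin -0.1132 − sin 0.2618) = 1.1282
y' = 1.5 − 1.0000·(cos -0.1132 − cos 0.2618) = 1.4723

(1.1282, 1.4723, -0.1132)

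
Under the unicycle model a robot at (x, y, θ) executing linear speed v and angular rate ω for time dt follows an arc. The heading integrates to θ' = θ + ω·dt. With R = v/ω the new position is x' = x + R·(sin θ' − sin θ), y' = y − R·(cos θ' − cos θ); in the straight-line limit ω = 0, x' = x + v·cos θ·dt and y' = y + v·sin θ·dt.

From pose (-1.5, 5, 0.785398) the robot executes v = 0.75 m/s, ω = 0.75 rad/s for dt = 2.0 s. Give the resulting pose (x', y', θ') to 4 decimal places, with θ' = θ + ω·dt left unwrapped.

θ' = 0.7854 + 0.75·2.0 = 2.2854
R = v/ω = 0.75/0.75 = 1.0000
x' = -1.5 + 1.0000·(sin 2.2854 − sin 0.7854) = -1.4518
y' = 5 − 1.0000·(cos 2.2854 − cos 0.7854) = 6.3624

(-1.4518, 6.3624, 2.2854)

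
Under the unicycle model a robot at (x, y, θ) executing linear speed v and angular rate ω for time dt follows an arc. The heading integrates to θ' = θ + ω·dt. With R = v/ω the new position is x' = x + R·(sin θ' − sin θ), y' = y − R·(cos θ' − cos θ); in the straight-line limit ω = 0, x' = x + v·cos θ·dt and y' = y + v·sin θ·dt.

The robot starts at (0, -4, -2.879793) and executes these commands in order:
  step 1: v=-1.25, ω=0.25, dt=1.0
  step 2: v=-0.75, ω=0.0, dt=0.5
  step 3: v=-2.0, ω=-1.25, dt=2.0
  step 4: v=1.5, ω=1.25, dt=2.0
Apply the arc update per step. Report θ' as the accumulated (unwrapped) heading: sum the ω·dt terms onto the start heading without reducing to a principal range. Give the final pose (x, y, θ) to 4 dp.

(2.0431, -3.8569, -2.6298)

step 1: θ'=-2.6298 (R=-5.0000) → pose (1.1546, -3.5297, -2.6298)
step 2: θ'=-2.6298 (straight) → pose (1.4816, -3.3460, -2.6298)
step 3: θ'=-5.1298 (R=1.6000) → pose (3.7278, -5.3896, -5.1298)
step 4: θ'=-2.6298 (R=1.2000) → pose (2.0431, -3.8569, -2.6298)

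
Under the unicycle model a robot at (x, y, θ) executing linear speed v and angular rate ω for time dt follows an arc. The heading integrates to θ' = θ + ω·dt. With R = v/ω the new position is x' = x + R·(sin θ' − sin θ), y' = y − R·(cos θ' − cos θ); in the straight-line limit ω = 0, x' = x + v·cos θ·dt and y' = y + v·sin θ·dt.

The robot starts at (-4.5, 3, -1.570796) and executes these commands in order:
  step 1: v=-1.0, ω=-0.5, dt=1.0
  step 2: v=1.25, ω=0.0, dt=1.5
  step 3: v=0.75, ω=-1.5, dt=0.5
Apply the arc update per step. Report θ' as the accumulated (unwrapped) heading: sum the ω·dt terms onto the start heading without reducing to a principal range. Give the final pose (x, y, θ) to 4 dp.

step 1: θ'=-2.0708 (R=2.0000) → pose (-4.2552, 3.9589, -2.0708)
step 2: θ'=-2.0708 (straight) → pose (-5.1541, 2.3134, -2.0708)
step 3: θ'=-2.8208 (R=-0.5000) → pose (-5.4352, 2.0786, -2.8208)

(-5.4352, 2.0786, -2.8208)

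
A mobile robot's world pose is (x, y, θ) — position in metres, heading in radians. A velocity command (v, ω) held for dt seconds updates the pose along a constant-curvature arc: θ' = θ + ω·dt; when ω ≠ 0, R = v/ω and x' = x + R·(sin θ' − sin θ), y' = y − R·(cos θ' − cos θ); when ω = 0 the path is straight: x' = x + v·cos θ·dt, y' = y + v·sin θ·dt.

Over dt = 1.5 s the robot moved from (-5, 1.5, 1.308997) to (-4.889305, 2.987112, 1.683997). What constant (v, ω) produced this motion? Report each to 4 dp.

v = 1.0000, ω = 0.2500

Δθ = 1.683997 − 1.308997 = 0.375000
ω = Δθ/dt = 0.375000/1.5 = 0.2500
R = −Δy/(cos θ' − cos θ) = 4.0000
v = R·ω = 4.0000·0.2500 = 1.0000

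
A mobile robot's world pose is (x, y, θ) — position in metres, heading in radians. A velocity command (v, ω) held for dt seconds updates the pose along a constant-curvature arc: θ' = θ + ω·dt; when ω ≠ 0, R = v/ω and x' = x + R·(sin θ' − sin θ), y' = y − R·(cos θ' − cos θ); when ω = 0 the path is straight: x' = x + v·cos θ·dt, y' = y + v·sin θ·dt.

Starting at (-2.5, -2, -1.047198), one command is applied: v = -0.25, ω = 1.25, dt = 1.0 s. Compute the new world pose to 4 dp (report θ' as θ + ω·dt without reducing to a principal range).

θ' = -1.0472 + 1.25·1.0 = 0.2028
R = v/ω = -0.25/1.25 = -0.2000
x' = -2.5 + -0.2000·(sin 0.2028 − sin -1.0472) = -2.7135
y' = -2 − -0.2000·(cos 0.2028 − cos -1.0472) = -1.9041

(-2.7135, -1.9041, 0.2028)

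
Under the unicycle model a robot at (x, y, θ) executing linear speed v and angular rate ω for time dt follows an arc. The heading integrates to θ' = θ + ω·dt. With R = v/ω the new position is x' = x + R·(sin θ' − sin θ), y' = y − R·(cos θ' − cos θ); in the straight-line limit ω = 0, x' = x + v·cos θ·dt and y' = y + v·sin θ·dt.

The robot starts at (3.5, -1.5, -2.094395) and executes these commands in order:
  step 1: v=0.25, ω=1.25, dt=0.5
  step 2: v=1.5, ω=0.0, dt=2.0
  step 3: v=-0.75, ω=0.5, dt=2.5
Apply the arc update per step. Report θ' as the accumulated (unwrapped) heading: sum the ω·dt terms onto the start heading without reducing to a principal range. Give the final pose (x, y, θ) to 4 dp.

(2.6121, -3.2926, -0.2194)

step 1: θ'=-1.4694 (R=0.2000) → pose (3.4742, -1.6202, -1.4694)
step 2: θ'=-1.4694 (straight) → pose (3.7779, -4.6048, -1.4694)
step 3: θ'=-0.2194 (R=-1.5000) → pose (2.6121, -3.2926, -0.2194)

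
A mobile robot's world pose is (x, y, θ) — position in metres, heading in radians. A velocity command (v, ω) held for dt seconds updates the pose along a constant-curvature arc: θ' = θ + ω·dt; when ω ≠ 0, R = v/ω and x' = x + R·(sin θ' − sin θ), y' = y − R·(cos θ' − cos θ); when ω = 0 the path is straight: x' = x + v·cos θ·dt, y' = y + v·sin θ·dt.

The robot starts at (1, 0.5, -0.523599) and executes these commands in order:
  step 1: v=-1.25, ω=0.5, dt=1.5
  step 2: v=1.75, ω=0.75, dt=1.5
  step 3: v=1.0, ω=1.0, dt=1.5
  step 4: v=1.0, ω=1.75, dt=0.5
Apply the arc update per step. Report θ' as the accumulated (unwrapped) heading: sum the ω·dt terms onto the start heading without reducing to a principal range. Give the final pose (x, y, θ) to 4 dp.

step 1: θ'=0.2264 (R=-2.5000) → pose (-0.8112, 0.7711, 0.2264)
step 2: θ'=1.3514 (R=2.3333) → pose (0.9425, 2.5371, 1.3514)
step 3: θ'=2.8514 (R=1.0000) → pose (0.2526, 3.7129, 2.8514)
step 4: θ'=3.7264 (R=0.5714) → pose (-0.2264, 3.6419, 3.7264)

(-0.2264, 3.6419, 3.7264)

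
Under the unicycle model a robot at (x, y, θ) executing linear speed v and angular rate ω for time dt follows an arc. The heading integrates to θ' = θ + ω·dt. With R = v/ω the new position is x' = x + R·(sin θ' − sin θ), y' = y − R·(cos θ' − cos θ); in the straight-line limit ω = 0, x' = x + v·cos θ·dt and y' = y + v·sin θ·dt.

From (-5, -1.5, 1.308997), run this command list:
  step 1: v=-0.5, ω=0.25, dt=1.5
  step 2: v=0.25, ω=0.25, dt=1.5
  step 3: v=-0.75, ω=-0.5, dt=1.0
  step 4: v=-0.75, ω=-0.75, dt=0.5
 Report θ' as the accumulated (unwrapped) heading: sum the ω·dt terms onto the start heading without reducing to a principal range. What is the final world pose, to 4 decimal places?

(-5.0644, -2.9742, 1.1840)

step 1: θ'=1.6840 (R=-2.0000) → pose (-5.0553, -2.2436, 1.6840)
step 2: θ'=2.0590 (R=1.0000) → pose (-5.1658, -1.8875, 2.0590)
step 3: θ'=1.5590 (R=1.5000) → pose (-4.9906, -2.6087, 1.5590)
step 4: θ'=1.1840 (R=1.0000) → pose (-5.0644, -2.9742, 1.1840)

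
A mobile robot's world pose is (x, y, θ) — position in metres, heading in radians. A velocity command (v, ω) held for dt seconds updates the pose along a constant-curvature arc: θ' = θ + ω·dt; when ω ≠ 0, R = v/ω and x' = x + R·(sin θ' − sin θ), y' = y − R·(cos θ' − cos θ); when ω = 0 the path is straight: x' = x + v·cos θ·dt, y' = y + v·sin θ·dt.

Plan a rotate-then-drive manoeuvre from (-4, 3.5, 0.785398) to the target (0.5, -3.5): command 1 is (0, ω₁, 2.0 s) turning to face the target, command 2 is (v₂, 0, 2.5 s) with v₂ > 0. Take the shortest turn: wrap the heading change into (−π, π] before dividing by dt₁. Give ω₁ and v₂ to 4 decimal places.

ω₁ = -0.8924, v₂ = 3.3287

heading to target = atan2(-3.5−3.5, 0.5−-4) = -0.9995
Δθ = wrap(-0.9995 − 0.7854) = -1.7849; ω₁ = Δθ/dt₁ = -0.8924
distance = √((0.5−-4)² + (-3.5−3.5)²) = 8.3217; v₂ = distance/dt₂ = 3.3287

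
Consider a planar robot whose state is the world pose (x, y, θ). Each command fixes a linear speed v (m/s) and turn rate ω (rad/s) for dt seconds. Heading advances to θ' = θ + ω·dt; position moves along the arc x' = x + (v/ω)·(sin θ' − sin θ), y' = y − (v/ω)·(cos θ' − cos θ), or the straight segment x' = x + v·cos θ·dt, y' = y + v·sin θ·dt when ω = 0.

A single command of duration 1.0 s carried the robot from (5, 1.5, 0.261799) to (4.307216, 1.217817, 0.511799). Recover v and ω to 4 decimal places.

Δθ = 0.511799 − 0.261799 = 0.250000
ω = Δθ/dt = 0.250000/1.0 = 0.2500
R = Δx/(sin θ' − sin θ) = -3.0000
v = R·ω = -3.0000·0.2500 = -0.7500

v = -0.7500, ω = 0.2500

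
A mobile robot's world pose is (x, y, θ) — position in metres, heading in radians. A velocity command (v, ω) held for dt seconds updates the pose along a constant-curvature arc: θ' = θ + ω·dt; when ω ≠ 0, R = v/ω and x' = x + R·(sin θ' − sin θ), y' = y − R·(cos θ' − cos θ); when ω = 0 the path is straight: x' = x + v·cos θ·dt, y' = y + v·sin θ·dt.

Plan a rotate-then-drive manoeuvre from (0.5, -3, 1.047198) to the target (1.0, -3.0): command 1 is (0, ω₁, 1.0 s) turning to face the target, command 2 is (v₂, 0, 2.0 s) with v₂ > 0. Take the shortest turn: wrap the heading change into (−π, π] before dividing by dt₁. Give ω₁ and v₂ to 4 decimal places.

heading to target = atan2(-3−-3, 1−0.5) = 0.0000
Δθ = wrap(0.0000 − 1.0472) = -1.0472; ω₁ = Δθ/dt₁ = -1.0472
distance = √((1−0.5)² + (-3−-3)²) = 0.5000; v₂ = distance/dt₂ = 0.2500

ω₁ = -1.0472, v₂ = 0.2500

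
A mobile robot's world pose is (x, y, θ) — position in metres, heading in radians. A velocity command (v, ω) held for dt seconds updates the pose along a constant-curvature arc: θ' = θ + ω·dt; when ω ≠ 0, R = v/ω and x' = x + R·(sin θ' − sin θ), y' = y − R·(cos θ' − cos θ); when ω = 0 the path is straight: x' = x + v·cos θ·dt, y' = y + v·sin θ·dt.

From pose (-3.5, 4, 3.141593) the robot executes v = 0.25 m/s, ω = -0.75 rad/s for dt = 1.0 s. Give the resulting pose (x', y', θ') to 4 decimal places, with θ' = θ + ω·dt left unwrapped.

(-3.7272, 4.0894, 2.3916)

θ' = 3.1416 + -0.75·1.0 = 2.3916
R = v/ω = 0.25/-0.75 = -0.3333
x' = -3.5 + -0.3333·(sin 2.3916 − sin 3.1416) = -3.7272
y' = 4 − -0.3333·(cos 2.3916 − cos 3.1416) = 4.0894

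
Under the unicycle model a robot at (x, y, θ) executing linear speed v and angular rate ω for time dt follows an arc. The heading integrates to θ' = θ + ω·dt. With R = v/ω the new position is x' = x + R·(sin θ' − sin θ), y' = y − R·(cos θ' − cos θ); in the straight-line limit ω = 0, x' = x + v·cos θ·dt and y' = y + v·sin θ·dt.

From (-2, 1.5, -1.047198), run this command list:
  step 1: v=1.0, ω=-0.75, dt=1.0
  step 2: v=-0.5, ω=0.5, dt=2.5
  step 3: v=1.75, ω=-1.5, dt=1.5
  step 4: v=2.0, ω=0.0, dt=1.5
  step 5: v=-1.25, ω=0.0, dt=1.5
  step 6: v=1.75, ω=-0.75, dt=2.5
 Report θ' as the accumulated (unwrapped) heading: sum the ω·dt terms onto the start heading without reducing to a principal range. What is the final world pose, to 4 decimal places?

(-6.7009, 1.2408, -4.6722)

step 1: θ'=-1.7972 (R=-1.3333) → pose (-1.8554, 0.5340, -1.7972)
step 2: θ'=-0.5472 (R=-1.0000) → pose (-2.3096, 1.6125, -0.5472)
step 3: θ'=-2.7972 (R=-1.1667) → pose (-2.5227, -0.4820, -2.7972)
step 4: θ'=-2.7972 (straight) → pose (-5.3465, -1.4949, -2.7972)
step 5: θ'=-2.7972 (straight) → pose (-3.5816, -0.8618, -2.7972)
step 6: θ'=-4.6722 (R=-2.3333) → pose (-6.7009, 1.2408, -4.6722)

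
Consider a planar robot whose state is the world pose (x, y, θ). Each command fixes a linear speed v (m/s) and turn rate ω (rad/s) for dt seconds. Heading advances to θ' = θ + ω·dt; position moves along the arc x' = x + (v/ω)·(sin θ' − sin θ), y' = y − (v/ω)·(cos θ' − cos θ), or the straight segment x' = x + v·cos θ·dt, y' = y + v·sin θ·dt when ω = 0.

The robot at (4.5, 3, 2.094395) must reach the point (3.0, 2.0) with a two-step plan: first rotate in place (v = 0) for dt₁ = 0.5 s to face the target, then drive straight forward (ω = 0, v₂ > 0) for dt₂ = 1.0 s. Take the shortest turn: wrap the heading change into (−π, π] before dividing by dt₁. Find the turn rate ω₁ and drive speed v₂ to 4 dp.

ω₁ = 3.2704, v₂ = 1.8028

heading to target = atan2(2−3, 3−4.5) = -2.5536
Δθ = wrap(-2.5536 − 2.0944) = 1.6352; ω₁ = Δθ/dt₁ = 3.2704
distance = √((3−4.5)² + (2−3)²) = 1.8028; v₂ = distance/dt₂ = 1.8028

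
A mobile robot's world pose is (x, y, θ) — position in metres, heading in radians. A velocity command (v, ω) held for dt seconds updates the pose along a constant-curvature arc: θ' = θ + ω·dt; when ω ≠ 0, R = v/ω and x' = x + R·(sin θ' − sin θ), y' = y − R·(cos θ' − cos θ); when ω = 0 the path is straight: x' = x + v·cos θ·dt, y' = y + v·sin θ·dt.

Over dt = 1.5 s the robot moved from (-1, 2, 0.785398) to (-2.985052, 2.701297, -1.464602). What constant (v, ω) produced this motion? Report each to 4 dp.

v = -1.7500, ω = -1.5000

Δθ = -1.464602 − 0.785398 = -2.250000
ω = Δθ/dt = -2.250000/1.5 = -1.5000
R = Δx/(sin θ' − sin θ) = 1.1667
v = R·ω = 1.1667·-1.5000 = -1.7500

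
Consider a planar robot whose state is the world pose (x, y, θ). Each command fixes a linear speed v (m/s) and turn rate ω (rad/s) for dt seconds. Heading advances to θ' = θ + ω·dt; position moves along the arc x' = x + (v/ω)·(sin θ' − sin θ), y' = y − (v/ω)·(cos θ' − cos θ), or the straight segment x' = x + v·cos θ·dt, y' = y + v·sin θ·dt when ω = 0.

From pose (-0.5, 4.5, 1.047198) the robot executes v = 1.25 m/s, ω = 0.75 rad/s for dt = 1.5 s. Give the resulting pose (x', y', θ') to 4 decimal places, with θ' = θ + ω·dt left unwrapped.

θ' = 1.0472 + 0.75·1.5 = 2.1722
R = v/ω = 1.25/0.75 = 1.6667
x' = -0.5 + 1.6667·(sin 2.1722 − sin 1.0472) = -0.5691
y' = 4.5 − 1.6667·(cos 2.1722 − cos 1.0472) = 6.2763

(-0.5691, 6.2763, 2.1722)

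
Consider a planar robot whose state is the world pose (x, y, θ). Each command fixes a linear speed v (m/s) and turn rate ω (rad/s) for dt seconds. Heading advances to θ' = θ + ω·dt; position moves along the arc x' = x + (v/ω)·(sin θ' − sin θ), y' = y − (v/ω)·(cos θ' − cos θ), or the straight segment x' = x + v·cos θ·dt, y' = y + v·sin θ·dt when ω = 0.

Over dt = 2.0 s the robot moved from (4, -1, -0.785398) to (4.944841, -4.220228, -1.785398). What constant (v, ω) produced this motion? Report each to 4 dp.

v = 1.7500, ω = -0.5000

Δθ = -1.785398 − -0.785398 = -1.000000
ω = Δθ/dt = -1.000000/2.0 = -0.5000
R = −Δy/(cos θ' − cos θ) = -3.5000
v = R·ω = -3.5000·-0.5000 = 1.7500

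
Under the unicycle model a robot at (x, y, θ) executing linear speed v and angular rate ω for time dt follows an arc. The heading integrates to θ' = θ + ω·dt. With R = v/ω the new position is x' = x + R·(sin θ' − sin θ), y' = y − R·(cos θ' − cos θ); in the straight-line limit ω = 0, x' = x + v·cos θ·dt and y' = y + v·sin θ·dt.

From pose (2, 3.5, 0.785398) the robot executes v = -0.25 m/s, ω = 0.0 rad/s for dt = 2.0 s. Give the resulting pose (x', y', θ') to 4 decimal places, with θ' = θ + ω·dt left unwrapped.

(1.6464, 3.1464, 0.7854)

θ' = 0.7854 + 0.0·2.0 = 0.7854
ω = 0 → straight: x' = 2 + -0.25·cos(0.7854)·2.0 = 1.6464
y' = 3.5 + -0.25·sin(0.7854)·2.0 = 3.1464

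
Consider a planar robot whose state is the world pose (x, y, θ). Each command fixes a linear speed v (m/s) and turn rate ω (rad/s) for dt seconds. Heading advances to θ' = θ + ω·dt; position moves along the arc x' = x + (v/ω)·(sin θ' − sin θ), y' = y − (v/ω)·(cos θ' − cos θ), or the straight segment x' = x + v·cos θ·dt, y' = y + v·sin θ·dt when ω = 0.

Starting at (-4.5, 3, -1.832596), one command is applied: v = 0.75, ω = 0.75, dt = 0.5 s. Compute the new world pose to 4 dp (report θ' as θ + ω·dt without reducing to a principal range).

(-4.5277, 2.6282, -1.4576)

θ' = -1.8326 + 0.75·0.5 = -1.4576
R = v/ω = 0.75/0.75 = 1.0000
x' = -4.5 + 1.0000·(sin -1.4576 − sin -1.8326) = -4.5277
y' = 3 − 1.0000·(cos -1.4576 − cos -1.8326) = 2.6282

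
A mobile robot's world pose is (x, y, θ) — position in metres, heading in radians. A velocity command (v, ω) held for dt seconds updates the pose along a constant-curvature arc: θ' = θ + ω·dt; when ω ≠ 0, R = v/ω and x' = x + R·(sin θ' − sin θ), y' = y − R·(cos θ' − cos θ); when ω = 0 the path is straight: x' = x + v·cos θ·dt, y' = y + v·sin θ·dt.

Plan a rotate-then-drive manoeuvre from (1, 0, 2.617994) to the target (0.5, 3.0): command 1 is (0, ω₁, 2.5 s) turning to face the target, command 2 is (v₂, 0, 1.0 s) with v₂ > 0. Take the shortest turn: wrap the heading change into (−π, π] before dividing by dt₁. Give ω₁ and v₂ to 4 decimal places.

ω₁ = -0.3528, v₂ = 3.0414

heading to target = atan2(3−0, 0.5−1) = 1.7359
Δθ = wrap(1.7359 − 2.6180) = -0.8820; ω₁ = Δθ/dt₁ = -0.3528
distance = √((0.5−1)² + (3−0)²) = 3.0414; v₂ = distance/dt₂ = 3.0414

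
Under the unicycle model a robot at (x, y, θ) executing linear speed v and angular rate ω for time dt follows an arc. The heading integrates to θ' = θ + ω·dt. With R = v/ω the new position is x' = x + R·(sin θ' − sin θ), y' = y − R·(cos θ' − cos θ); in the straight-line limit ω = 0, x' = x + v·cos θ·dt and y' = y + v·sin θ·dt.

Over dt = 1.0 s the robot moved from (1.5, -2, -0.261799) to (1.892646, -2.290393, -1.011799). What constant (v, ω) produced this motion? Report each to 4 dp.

Δθ = -1.011799 − -0.261799 = -0.750000
ω = Δθ/dt = -0.750000/1.0 = -0.7500
R = Δx/(sin θ' − sin θ) = -0.6667
v = R·ω = -0.6667·-0.7500 = 0.5000

v = 0.5000, ω = -0.7500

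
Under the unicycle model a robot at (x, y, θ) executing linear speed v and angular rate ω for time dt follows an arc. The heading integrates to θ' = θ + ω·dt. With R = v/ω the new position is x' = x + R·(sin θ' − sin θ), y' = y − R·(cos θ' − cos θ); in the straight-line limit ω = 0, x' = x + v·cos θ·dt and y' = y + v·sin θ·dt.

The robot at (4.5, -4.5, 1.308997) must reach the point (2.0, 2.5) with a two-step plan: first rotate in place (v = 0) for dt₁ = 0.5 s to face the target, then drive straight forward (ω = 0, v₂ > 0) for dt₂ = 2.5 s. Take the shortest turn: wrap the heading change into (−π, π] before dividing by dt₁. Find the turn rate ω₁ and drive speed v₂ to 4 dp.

heading to target = atan2(2.5−-4.5, 2−4.5) = 1.9138
Δθ = wrap(1.9138 − 1.3090) = 0.6048; ω₁ = Δθ/dt₁ = 1.2096
distance = √((2−4.5)² + (2.5−-4.5)²) = 7.4330; v₂ = distance/dt₂ = 2.9732

ω₁ = 1.2096, v₂ = 2.9732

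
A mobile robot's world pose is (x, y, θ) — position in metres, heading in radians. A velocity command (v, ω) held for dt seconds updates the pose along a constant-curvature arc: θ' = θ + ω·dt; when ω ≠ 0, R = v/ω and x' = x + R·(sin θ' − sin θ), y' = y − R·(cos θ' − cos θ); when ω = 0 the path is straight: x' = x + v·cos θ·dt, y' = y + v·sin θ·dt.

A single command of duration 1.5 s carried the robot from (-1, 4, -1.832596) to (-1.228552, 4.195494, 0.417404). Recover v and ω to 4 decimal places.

Δθ = 0.417404 − -1.832596 = 2.250000
ω = Δθ/dt = 2.250000/1.5 = 1.5000
R = Δx/(sin θ' − sin θ) = -0.1667
v = R·ω = -0.1667·1.5000 = -0.2500

v = -0.2500, ω = 1.5000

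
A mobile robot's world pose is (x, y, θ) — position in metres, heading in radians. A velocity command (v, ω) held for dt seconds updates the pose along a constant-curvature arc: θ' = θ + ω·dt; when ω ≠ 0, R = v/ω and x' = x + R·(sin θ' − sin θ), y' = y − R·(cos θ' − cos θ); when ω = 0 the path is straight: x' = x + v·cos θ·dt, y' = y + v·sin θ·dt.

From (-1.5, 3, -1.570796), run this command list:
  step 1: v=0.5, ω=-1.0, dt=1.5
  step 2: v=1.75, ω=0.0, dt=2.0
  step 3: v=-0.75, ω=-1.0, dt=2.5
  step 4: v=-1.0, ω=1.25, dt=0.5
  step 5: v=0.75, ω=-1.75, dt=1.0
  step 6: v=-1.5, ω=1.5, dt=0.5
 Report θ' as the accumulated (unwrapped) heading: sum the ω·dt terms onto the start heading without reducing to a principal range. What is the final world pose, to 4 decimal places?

(-5.3112, 0.8386, -5.9458)

step 1: θ'=-3.0708 (R=-0.5000) → pose (-1.9646, 2.5013, -3.0708)
step 2: θ'=-3.0708 (straight) → pose (-5.4559, 2.2537, -3.0708)
step 3: θ'=-5.5708 (R=0.7500) → pose (-4.9126, 0.9379, -5.5708)
step 4: θ'=-4.9458 (R=-0.8000) → pose (-5.1680, 0.5175, -4.9458)
step 5: θ'=-6.6958 (R=-0.4286) → pose (-4.5792, 0.8110, -6.6958)
step 6: θ'=-5.9458 (R=-1.0000) → pose (-5.3112, 0.8386, -5.9458)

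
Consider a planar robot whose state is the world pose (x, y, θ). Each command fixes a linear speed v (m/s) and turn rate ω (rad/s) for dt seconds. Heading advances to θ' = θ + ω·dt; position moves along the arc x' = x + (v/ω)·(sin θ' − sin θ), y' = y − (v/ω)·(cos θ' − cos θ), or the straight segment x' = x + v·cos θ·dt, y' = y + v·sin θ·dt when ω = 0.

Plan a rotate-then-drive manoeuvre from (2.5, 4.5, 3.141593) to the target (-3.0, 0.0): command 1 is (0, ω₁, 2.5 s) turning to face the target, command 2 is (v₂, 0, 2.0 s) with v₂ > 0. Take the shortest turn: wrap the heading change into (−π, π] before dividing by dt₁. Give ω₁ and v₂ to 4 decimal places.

ω₁ = 0.2743, v₂ = 3.5532

heading to target = atan2(0−4.5, -3−2.5) = -2.4559
Δθ = wrap(-2.4559 − 3.1416) = 0.6857; ω₁ = Δθ/dt₁ = 0.2743
distance = √((-3−2.5)² + (0−4.5)²) = 7.1063; v₂ = distance/dt₂ = 3.5532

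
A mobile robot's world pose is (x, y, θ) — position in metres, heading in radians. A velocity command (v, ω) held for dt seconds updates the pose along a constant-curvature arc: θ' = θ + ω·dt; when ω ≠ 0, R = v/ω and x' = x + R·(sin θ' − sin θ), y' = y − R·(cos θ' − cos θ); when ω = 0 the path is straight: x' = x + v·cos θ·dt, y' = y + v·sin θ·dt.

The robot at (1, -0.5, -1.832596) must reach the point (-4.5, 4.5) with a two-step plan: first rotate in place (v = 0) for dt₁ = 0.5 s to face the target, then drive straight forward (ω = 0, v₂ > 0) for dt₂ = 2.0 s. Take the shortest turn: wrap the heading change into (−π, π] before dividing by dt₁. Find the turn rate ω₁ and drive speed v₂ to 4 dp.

heading to target = atan2(4.5−-0.5, -4.5−1) = 2.4038
Δθ = wrap(2.4038 − -1.8326) = -2.0468; ω₁ = Δθ/dt₁ = -4.0936
distance = √((-4.5−1)² + (4.5−-0.5)²) = 7.4330; v₂ = distance/dt₂ = 3.7165

ω₁ = -4.0936, v₂ = 3.7165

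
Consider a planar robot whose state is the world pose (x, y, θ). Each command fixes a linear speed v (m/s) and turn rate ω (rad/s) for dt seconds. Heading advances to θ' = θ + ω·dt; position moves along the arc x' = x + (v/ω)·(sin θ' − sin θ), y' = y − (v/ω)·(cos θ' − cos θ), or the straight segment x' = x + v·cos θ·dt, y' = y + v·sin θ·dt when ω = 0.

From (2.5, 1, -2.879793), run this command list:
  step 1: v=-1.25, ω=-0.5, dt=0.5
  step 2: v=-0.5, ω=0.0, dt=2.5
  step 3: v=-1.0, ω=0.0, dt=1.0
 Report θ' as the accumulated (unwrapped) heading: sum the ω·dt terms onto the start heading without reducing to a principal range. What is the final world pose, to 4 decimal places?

step 1: θ'=-3.1298 (R=2.5000) → pose (3.1175, 1.0850, -3.1298)
step 2: θ'=-3.1298 (straight) → pose (4.3675, 1.0998, -3.1298)
step 3: θ'=-3.1298 (straight) → pose (5.3674, 1.1116, -3.1298)

(5.3674, 1.1116, -3.1298)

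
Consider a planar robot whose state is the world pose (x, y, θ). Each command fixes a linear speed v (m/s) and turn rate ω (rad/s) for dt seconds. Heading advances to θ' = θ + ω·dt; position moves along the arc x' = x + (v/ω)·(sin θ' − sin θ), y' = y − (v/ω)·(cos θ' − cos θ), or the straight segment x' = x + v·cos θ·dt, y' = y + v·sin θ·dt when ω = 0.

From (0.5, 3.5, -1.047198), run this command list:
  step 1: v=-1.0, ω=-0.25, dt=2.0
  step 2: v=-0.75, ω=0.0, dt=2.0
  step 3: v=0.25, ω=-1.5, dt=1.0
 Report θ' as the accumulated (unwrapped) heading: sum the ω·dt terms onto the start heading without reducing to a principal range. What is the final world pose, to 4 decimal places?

step 1: θ'=-1.5472 (R=4.0000) → pose (-0.0348, 5.4056, -1.5472)
step 2: θ'=-1.5472 (straight) → pose (-0.0702, 6.9052, -1.5472)
step 3: θ'=-3.0472 (R=-0.1667) → pose (-0.2211, 6.7353, -3.0472)

(-0.2211, 6.7353, -3.0472)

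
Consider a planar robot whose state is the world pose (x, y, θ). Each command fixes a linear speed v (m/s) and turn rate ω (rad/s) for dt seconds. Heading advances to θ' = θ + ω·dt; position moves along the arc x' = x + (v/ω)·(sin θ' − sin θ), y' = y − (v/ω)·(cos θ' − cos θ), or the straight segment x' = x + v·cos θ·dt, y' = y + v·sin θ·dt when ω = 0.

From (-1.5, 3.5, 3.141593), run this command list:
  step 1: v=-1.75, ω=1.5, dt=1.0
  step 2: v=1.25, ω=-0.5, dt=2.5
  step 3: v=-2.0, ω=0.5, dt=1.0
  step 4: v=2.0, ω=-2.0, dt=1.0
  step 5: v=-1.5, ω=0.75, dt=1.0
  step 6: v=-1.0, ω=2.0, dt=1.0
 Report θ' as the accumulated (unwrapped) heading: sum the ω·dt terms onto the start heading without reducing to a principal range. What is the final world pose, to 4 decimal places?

(-0.4276, 2.9829, 4.6416)

step 1: θ'=4.6416 (R=-1.1667) → pose (-0.3363, 4.5841, 4.6416)
step 2: θ'=3.3916 (R=-2.5000) → pose (-2.2115, 2.3387, 3.3916)
step 3: θ'=3.8916 (R=-4.0000) → pose (-0.4745, 3.2876, 3.8916)
step 4: θ'=1.8916 (R=-1.0000) → pose (-2.1052, 3.7040, 1.8916)
step 5: θ'=2.6416 (R=-2.0000) → pose (-1.1660, 2.5794, 2.6416)
step 6: θ'=4.6416 (R=-0.5000) → pose (-0.4276, 2.9829, 4.6416)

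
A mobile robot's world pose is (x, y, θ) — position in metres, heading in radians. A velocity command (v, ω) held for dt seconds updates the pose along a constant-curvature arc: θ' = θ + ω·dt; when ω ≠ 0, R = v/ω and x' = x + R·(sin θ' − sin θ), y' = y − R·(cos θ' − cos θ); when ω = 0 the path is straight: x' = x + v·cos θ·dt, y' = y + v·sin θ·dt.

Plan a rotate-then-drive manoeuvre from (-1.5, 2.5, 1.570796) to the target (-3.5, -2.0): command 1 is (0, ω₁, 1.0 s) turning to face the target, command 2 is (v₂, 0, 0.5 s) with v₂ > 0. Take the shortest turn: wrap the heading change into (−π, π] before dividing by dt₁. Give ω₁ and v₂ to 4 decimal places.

ω₁ = 2.7234, v₂ = 9.8489

heading to target = atan2(-2−2.5, -3.5−-1.5) = -1.9890
Δθ = wrap(-1.9890 − 1.5708) = 2.7234; ω₁ = Δθ/dt₁ = 2.7234
distance = √((-3.5−-1.5)² + (-2−2.5)²) = 4.9244; v₂ = distance/dt₂ = 9.8489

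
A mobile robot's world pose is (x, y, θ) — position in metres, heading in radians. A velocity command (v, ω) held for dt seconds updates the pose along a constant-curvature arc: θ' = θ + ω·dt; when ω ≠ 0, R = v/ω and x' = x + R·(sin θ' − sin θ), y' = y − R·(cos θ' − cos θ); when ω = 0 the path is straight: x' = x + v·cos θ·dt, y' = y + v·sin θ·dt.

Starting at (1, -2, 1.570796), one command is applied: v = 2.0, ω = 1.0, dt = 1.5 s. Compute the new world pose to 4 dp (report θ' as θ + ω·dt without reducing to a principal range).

(-0.8585, -0.0050, 3.0708)

θ' = 1.5708 + 1.0·1.5 = 3.0708
R = v/ω = 2.0/1.0 = 2.0000
x' = 1 + 2.0000·(sin 3.0708 − sin 1.5708) = -0.8585
y' = -2 − 2.0000·(cos 3.0708 − cos 1.5708) = -0.0050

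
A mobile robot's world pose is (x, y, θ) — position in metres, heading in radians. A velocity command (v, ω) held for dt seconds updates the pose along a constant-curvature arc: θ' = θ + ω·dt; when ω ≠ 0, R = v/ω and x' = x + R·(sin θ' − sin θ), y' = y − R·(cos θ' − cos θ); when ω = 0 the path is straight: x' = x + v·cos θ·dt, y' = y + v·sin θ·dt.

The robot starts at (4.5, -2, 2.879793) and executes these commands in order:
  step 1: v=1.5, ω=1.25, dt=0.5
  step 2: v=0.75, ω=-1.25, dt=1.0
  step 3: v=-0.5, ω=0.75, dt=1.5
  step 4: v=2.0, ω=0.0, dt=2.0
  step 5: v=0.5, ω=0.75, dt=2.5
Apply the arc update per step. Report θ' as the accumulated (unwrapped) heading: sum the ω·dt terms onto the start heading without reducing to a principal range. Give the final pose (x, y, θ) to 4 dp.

(-0.5418, -4.0180, 5.2548)

step 1: θ'=3.5048 (R=1.2000) → pose (3.7631, -2.0374, 3.5048)
step 2: θ'=2.2548 (R=-0.6000) → pose (3.0849, -1.8557, 2.2548)
step 3: θ'=3.3798 (R=-0.6667) → pose (3.7589, -2.0823, 3.3798)
step 4: θ'=3.3798 (straight) → pose (-0.1281, -3.0261, 3.3798)
step 5: θ'=5.2548 (R=0.6667) → pose (-0.5418, -4.0180, 5.2548)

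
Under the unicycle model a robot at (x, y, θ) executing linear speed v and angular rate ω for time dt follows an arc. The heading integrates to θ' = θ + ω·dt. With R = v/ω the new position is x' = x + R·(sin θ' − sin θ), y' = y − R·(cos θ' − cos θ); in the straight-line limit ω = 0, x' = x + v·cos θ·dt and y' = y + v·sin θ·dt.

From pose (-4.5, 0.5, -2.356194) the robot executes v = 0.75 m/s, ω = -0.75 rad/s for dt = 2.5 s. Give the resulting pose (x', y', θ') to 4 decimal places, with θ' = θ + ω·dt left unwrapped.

(-6.0935, 0.7443, -4.2312)

θ' = -2.3562 + -0.75·2.5 = -4.2312
R = v/ω = 0.75/-0.75 = -1.0000
x' = -4.5 + -1.0000·(sin -4.2312 − sin -2.3562) = -6.0935
y' = 0.5 − -1.0000·(cos -4.2312 − cos -2.3562) = 0.7443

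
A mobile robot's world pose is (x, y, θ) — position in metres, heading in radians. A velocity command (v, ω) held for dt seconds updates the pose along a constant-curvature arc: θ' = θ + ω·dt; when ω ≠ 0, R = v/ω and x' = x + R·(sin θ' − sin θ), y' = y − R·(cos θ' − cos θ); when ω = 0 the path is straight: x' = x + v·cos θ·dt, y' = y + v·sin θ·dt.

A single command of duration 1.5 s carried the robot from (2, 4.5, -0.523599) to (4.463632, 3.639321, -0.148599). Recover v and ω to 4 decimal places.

v = 1.7500, ω = 0.2500

Δθ = -0.148599 − -0.523599 = 0.375000
ω = Δθ/dt = 0.375000/1.5 = 0.2500
R = Δx/(sin θ' − sin θ) = 7.0000
v = R·ω = 7.0000·0.2500 = 1.7500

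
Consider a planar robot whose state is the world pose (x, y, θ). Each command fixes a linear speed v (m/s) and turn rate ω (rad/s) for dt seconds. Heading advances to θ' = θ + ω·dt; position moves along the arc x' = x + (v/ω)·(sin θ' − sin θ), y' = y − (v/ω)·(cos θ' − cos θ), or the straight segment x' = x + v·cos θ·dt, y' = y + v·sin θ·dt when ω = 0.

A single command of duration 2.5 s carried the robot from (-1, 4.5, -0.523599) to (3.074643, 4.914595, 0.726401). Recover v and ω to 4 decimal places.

Δθ = 0.726401 − -0.523599 = 1.250000
ω = Δθ/dt = 1.250000/2.5 = 0.5000
R = Δx/(sin θ' − sin θ) = 3.5000
v = R·ω = 3.5000·0.5000 = 1.7500

v = 1.7500, ω = 0.5000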